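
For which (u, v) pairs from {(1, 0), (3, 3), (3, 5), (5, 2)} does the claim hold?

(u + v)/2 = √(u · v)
(3, 3)

Testing each pair:
(1, 0): LHS = 1/2, RHS = 0 → fails
(3, 3): LHS = 3, RHS = 3 → holds
(3, 5): LHS = 4, RHS = √(15) ≈ 3.873 → fails
(5, 2): LHS = 7/2, RHS = √(10) ≈ 3.162 → fails

1 of 4 pairs satisfies the claim.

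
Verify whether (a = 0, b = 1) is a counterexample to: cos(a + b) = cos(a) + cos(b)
Substituting a = 0, b = 1:
LHS = cos(0 + 1) = cos(1) ≈ 0.5403
RHS = cos(0) + cos(1) = cos(1) + 1 ≈ 1.54

Since LHS ≠ RHS, this pair disproves the claim.

Answer: Yes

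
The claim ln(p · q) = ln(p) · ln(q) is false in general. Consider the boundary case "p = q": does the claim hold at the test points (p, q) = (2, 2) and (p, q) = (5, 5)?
No, fails at both test points

At (2, 2): LHS = ln(4) ≈ 1.386 ≠ RHS = ln(2)² ≈ 0.4805
At (5, 5): LHS = ln(25) ≈ 3.219 ≠ RHS = ln(5)² ≈ 2.59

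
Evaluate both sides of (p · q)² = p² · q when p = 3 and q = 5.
LHS = (3 · 5)² = 225
RHS = 3² · 5 = 45

LHS ≠ RHS, so the equation does not hold here.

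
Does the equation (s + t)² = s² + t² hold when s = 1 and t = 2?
Substituting s = 1, t = 2:

LHS = (1 + 2)² = 9
RHS = 1² + 2² = 5

LHS ≠ RHS, so the equation does not hold at this point.

Answer: Fails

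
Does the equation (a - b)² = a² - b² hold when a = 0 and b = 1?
Fails

Substituting a = 0, b = 1:

LHS = (0 - 1)² = 1
RHS = 0² - 1² = -1

LHS ≠ RHS, so the equation does not hold at this point.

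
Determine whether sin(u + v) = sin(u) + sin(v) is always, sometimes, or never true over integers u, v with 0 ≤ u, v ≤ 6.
Sometimes true

It holds at (u, v) = (1, 0) (both sides equal sin(1) ≈ 0.8415), but fails at (u, v) = (4, 6) (LHS = sin(10) ≈ -0.544, RHS = sin(4) + sin(6) ≈ -1.036).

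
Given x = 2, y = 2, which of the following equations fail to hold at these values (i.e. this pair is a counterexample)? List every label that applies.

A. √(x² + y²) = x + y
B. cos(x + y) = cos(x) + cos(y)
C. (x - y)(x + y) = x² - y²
Evaluating each claim at the given values:
A. LHS = 2·√(2) ≈ 2.828, RHS = 4 → fails here (LHS ≠ RHS)
B. LHS = cos(4) ≈ -0.6536, RHS = 2·cos(2) ≈ -0.8323 → fails here (LHS ≠ RHS)
C. LHS = 0, RHS = 0 → holds here (LHS = RHS)

Answer: A, B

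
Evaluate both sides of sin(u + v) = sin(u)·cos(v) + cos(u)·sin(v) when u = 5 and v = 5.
LHS = sin(5 + 5) = sin(10) ≈ -0.544
RHS = sin(5)·cos(5) + cos(5)·sin(5) = 2·sin(5)·cos(5) ≈ -0.544

LHS = RHS: the two sides agree.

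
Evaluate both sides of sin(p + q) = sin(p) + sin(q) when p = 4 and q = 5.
LHS = sin(4 + 5) = sin(9) ≈ 0.4121
RHS = sin(4) + sin(5) ≈ -1.716

LHS ≠ RHS (they differ by about 2.128), so the equation does not hold here.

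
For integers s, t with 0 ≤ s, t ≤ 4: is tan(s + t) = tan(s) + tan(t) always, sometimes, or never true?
It holds at (s, t) = (4, 0) (both sides equal tan(4) ≈ 1.158), but fails at (s, t) = (2, 2) (LHS = tan(4) ≈ 1.158, RHS = 2·tan(2) ≈ -4.37).

Answer: Sometimes true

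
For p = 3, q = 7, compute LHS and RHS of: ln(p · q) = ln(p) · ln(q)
LHS = ln(3 · 7) = ln(21) ≈ 3.045
RHS = ln(3) · ln(7) ≈ 2.138

LHS ≠ RHS (they differ by about 0.9067), so the equation does not hold here.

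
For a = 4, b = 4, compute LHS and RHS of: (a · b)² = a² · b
LHS = (4 · 4)² = 256
RHS = 4² · 4 = 64

LHS ≠ RHS, so the equation does not hold here.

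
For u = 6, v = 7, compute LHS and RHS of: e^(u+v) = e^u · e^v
LHS = e^(6+7) = e^13 ≈ 442413.4
RHS = e^6 · e^7 = e^13 ≈ 442413.4

LHS = RHS: the two sides agree.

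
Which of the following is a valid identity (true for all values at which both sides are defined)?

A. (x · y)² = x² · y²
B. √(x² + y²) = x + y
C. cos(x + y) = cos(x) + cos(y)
A: holds — e.g. at (3, 3), both sides equal 81.
B: fails at (2, 2) — LHS = 2·√(2) ≈ 2.828, RHS = 4.
C: fails at (1, 1) — LHS = cos(2) ≈ -0.4161, RHS = 2·cos(1) ≈ 1.081.

Answer: A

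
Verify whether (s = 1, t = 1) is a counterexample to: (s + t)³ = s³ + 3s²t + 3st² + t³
No

Substituting s = 1, t = 1:
LHS = (1 + 1)³ = 8
RHS = 1³ + 3·1²·1 + 3·1·1² + 1³ = 8

The sides agree, so this pair does not disprove the claim.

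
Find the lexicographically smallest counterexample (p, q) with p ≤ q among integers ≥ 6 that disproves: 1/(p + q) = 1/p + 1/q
(p, q) = (6, 6)

Substituting (6, 6) into the claim:
LHS = 1/(6 + 6) = 1/12
RHS = 1/6 + 1/6 = 1/3

Since LHS ≠ RHS, this pair disproves the claim, and no lexicographically smaller pair (p ≤ q, integers ≥ 6) does.

For instance (9, 12) is also a counterexample (LHS = 1/21, RHS = 7/36), but it's lexicographically larger.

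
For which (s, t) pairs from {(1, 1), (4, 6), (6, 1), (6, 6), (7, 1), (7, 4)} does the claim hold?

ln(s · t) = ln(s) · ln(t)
(1, 1)

Testing each pair:
(1, 1): LHS = 0, RHS = 0 → holds
(4, 6): LHS = ln(24) ≈ 3.178, RHS = ln(4)·ln(6) ≈ 2.484 → fails
(6, 1): LHS = ln(6) ≈ 1.792, RHS = 0 → fails
(6, 6): LHS = ln(36) ≈ 3.584, RHS = ln(6)² ≈ 3.21 → fails
(7, 1): LHS = ln(7) ≈ 1.946, RHS = 0 → fails
(7, 4): LHS = ln(28) ≈ 3.332, RHS = ln(4)·ln(7) ≈ 2.698 → fails

1 of 6 pairs satisfies the claim.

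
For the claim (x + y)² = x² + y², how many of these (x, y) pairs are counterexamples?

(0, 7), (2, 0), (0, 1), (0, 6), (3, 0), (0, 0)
Testing each pair:
(0, 7): LHS = 49, RHS = 49 → satisfies claim
(2, 0): LHS = 4, RHS = 4 → satisfies claim
(0, 1): LHS = 1, RHS = 1 → satisfies claim
(0, 6): LHS = 36, RHS = 36 → satisfies claim
(3, 0): LHS = 9, RHS = 9 → satisfies claim
(0, 0): LHS = 0, RHS = 0 → satisfies claim

That makes 0 counterexamples.

Answer: 0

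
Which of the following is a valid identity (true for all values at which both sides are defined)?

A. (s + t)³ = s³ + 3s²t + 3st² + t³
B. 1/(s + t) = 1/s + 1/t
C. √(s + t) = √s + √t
A

A: holds — e.g. at (1, 3), both sides equal 64.
B: fails at (4, 4) — LHS = 1/8, RHS = 1/2.
C: fails at (4, 6) — LHS = √(10) ≈ 3.162, RHS = 2 + √(6) ≈ 4.449.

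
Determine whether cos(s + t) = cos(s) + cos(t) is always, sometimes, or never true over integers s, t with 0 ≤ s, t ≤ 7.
Never true

The claim fails for every pair in the range. For instance at (s, t) = (0, 3): LHS = cos(3) ≈ -0.99, RHS = cos(3) + 1 ≈ 0.01001.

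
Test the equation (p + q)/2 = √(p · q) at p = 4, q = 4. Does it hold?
Substituting p = 4, q = 4:

LHS = (4 + 4)/2 = 4
RHS = √(4 · 4) = 4

LHS = RHS, so the equation holds at this point.

Answer: Holds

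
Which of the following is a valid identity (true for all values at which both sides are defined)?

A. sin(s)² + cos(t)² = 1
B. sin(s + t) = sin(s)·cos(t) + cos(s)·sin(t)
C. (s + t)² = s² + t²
A: fails at (6, 7) — LHS = sin(6)² + cos(7)² ≈ 0.6464, RHS = 1.
B: holds — e.g. at (3, 4), both sides equal sin(7) ≈ 0.657.
C: fails at (2, 4) — LHS = 36, RHS = 20.

Answer: B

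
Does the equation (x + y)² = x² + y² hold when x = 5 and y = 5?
Fails

Substituting x = 5, y = 5:

LHS = (5 + 5)² = 100
RHS = 5² + 5² = 50

LHS ≠ RHS, so the equation does not hold at this point.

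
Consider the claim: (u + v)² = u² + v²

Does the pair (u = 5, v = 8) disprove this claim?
Substituting u = 5, v = 8:
LHS = (5 + 8)² = 169
RHS = 5² + 8² = 89

Since LHS ≠ RHS, this pair disproves the claim.

Answer: Yes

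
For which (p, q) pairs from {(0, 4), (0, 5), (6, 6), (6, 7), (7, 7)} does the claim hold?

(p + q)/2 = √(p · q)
(6, 6), (7, 7)

Testing each pair:
(0, 4): LHS = 2, RHS = 0 → fails
(0, 5): LHS = 5/2, RHS = 0 → fails
(6, 6): LHS = 6, RHS = 6 → holds
(6, 7): LHS = 13/2, RHS = √(42) ≈ 6.481 → fails
(7, 7): LHS = 7, RHS = 7 → holds

2 of 5 pairs satisfy the claim.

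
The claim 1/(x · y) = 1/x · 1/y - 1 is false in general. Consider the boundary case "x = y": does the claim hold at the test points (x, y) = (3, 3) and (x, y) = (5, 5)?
At (3, 3): LHS = 1/9 ≠ RHS = -8/9
At (5, 5): LHS = 1/25 ≠ RHS = -24/25

Answer: No, fails at both test points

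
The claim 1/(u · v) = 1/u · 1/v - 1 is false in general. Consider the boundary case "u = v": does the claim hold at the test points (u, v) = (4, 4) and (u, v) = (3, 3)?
No, fails at both test points

At (4, 4): LHS = 1/16 ≠ RHS = -15/16
At (3, 3): LHS = 1/9 ≠ RHS = -8/9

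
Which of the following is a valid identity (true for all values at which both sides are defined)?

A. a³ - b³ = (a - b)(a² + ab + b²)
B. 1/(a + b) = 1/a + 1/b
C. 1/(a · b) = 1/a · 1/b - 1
A

A: holds — e.g. at (5, 5), both sides equal 0.
B: fails at (2, 2) — LHS = 1/4, RHS = 1.
C: fails at (4, 5) — LHS = 1/20, RHS = -19/20.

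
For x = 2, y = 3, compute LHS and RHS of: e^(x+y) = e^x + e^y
LHS = e^(2+3) = e^5 ≈ 148.4
RHS = e^2 + e^3 ≈ 27.47

LHS ≠ RHS (they differ by about 120.9), so the equation does not hold here.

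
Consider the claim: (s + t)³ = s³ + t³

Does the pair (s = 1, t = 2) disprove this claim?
Substituting s = 1, t = 2:
LHS = (1 + 2)³ = 27
RHS = 1³ + 2³ = 9

Since LHS ≠ RHS, this pair disproves the claim.

Answer: Yes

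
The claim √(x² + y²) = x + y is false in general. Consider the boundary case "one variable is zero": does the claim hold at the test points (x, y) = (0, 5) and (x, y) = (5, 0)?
Yes, holds at both test points

At (0, 5): LHS = 5, RHS = 5 → equal
At (5, 0): LHS = 5, RHS = 5 → equal

So the claim does hold at both of these boundary points, even though it is not an identity.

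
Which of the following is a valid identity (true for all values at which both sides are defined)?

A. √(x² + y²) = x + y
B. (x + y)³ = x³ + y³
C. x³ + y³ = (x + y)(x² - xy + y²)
A: fails at (4, 6) — LHS = 2·√(13) ≈ 7.211, RHS = 10.
B: fails at (2, 4) — LHS = 216, RHS = 72.
C: holds — e.g. at (2, 7), both sides equal 351.

Answer: C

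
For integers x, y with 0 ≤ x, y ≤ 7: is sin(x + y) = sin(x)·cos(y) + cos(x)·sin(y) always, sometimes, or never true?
The identity holds for every pair in the range. For instance at (x, y) = (5, 4): both sides equal sin(9) ≈ 0.4121.

Answer: Always true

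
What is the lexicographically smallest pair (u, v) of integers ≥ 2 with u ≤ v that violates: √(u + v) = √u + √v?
(u, v) = (2, 2)

Substituting (2, 2) into the claim:
LHS = √(2 + 2) = 2
RHS = √2 + √2 = 2·√(2) ≈ 2.828

Since LHS ≠ RHS, this pair disproves the claim, and no lexicographically smaller pair (u ≤ v, integers ≥ 2) does.

For instance (3, 9) is also a counterexample (LHS = 2·√(3) ≈ 3.464, RHS = √(3) + 3 ≈ 4.732), but it's lexicographically larger.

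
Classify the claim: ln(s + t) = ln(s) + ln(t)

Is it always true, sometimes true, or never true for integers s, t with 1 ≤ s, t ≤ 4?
Sometimes true

It holds at (s, t) = (2, 2) (both sides equal ln(4) ≈ 1.386), but fails at (s, t) = (3, 1) (LHS = ln(4) ≈ 1.386, RHS = ln(3) ≈ 1.099).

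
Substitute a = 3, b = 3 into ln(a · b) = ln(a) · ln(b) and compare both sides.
LHS = ln(3 · 3) = ln(9) ≈ 2.197
RHS = ln(3) · ln(3) = ln(3)² ≈ 1.207

LHS ≠ RHS (they differ by about 0.9903), so the equation does not hold here.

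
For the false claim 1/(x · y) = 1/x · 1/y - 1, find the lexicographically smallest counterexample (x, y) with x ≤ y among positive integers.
Substituting (1, 1) into the claim:
LHS = 1/(1 · 1) = 1
RHS = 1/1 · 1/1 - 1 = 0

Since LHS ≠ RHS, this pair disproves the claim, and no lexicographically smaller pair (x ≤ y, positive integers) does.

For instance (1, 2) is also a counterexample (LHS = 1/2, RHS = -1/2), but it's lexicographically larger.

Answer: (x, y) = (1, 1)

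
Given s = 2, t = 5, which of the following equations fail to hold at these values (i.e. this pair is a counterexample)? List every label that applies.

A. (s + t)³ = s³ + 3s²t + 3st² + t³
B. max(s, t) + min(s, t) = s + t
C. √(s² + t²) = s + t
Evaluating each claim at the given values:
A. LHS = 343, RHS = 343 → holds here (LHS = RHS)
B. LHS = 7, RHS = 7 → holds here (LHS = RHS)
C. LHS = √(29) ≈ 5.385, RHS = 7 → fails here (LHS ≠ RHS)

Answer: C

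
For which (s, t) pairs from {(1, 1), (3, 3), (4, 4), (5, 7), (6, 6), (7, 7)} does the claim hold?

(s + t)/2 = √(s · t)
(1, 1), (3, 3), (4, 4), (6, 6), (7, 7)

Testing each pair:
(1, 1): LHS = 1, RHS = 1 → holds
(3, 3): LHS = 3, RHS = 3 → holds
(4, 4): LHS = 4, RHS = 4 → holds
(5, 7): LHS = 6, RHS = √(35) ≈ 5.916 → fails
(6, 6): LHS = 6, RHS = 6 → holds
(7, 7): LHS = 7, RHS = 7 → holds

5 of 6 pairs satisfy the claim.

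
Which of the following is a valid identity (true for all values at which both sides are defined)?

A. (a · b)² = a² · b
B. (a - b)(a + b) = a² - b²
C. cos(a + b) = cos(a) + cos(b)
B

A: fails at (6, 7) — LHS = 1764, RHS = 252.
B: holds — e.g. at (3, 4), both sides equal -7.
C: fails at (2, 4) — LHS = cos(6) ≈ 0.9602, RHS = cos(4) + cos(2) ≈ -1.07.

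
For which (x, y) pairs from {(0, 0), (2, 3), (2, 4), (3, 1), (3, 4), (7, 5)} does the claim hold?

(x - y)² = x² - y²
(0, 0)

Testing each pair:
(0, 0): LHS = 0, RHS = 0 → holds
(2, 3): LHS = 1, RHS = -5 → fails
(2, 4): LHS = 4, RHS = -12 → fails
(3, 1): LHS = 4, RHS = 8 → fails
(3, 4): LHS = 1, RHS = -7 → fails
(7, 5): LHS = 4, RHS = 24 → fails

1 of 6 pairs satisfies the claim.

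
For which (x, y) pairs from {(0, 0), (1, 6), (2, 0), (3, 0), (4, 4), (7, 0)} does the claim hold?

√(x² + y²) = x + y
Testing each pair:
(0, 0): LHS = 0, RHS = 0 → holds
(1, 6): LHS = √(37) ≈ 6.083, RHS = 7 → fails
(2, 0): LHS = 2, RHS = 2 → holds
(3, 0): LHS = 3, RHS = 3 → holds
(4, 4): LHS = 4·√(2) ≈ 5.657, RHS = 8 → fails
(7, 0): LHS = 7, RHS = 7 → holds

4 of 6 pairs satisfy the claim.

Answer: (0, 0), (2, 0), (3, 0), (7, 0)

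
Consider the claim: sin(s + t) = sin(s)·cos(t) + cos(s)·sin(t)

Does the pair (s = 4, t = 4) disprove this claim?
No

Substituting s = 4, t = 4:
LHS = sin(4 + 4) = sin(8) ≈ 0.9894
RHS = sin(4)·cos(4) + cos(4)·sin(4) = 2·sin(4)·cos(4) ≈ 0.9894

The sides agree, so this pair does not disprove the claim.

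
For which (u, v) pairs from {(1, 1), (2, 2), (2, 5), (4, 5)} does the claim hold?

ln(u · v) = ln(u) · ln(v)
Testing each pair:
(1, 1): LHS = 0, RHS = 0 → holds
(2, 2): LHS = ln(4) ≈ 1.386, RHS = ln(2)² ≈ 0.4805 → fails
(2, 5): LHS = ln(10) ≈ 2.303, RHS = ln(2)·ln(5) ≈ 1.116 → fails
(4, 5): LHS = ln(20) ≈ 2.996, RHS = ln(4)·ln(5) ≈ 2.231 → fails

1 of 4 pairs satisfies the claim.

Answer: (1, 1)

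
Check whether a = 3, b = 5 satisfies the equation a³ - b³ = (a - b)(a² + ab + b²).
Holds

Substituting a = 3, b = 5:

LHS = 3³ - 5³ = -98
RHS = (3 - 5)(3² + 3·5 + 5²) = -98

LHS = RHS, so the equation holds at this point.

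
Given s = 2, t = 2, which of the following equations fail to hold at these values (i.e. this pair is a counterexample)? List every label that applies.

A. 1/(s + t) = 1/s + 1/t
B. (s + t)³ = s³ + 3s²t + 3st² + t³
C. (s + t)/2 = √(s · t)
Evaluating each claim at the given values:
A. LHS = 1/4, RHS = 1 → fails here (LHS ≠ RHS)
B. LHS = 64, RHS = 64 → holds here (LHS = RHS)
C. LHS = 2, RHS = 2 → holds here (LHS = RHS)

Answer: A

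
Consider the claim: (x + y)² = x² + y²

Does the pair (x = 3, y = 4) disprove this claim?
Yes

Substituting x = 3, y = 4:
LHS = (3 + 4)² = 49
RHS = 3² + 4² = 25

Since LHS ≠ RHS, this pair disproves the claim.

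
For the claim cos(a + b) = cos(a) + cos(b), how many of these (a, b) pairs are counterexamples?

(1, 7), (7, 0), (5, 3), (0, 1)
Testing each pair:
(1, 7): LHS = cos(8) ≈ -0.1455, RHS = cos(1) + cos(7) ≈ 1.294 → counterexample
(7, 0): LHS = cos(7) ≈ 0.7539, RHS = cos(7) + 1 ≈ 1.754 → counterexample
(5, 3): LHS = cos(8) ≈ -0.1455, RHS = cos(3) + cos(5) ≈ -0.7063 → counterexample
(0, 1): LHS = cos(1) ≈ 0.5403, RHS = cos(1) + 1 ≈ 1.54 → counterexample

That makes 4 counterexamples.

Answer: 4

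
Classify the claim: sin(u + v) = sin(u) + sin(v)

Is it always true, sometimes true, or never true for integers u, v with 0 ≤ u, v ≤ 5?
Sometimes true

It holds at (u, v) = (2, 0) (both sides equal sin(2) ≈ 0.9093), but fails at (u, v) = (3, 1) (LHS = sin(4) ≈ -0.7568, RHS = sin(3) + sin(1) ≈ 0.9826).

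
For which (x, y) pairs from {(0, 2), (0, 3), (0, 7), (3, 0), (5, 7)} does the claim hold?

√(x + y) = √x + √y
Testing each pair:
(0, 2): LHS = √(2) ≈ 1.414, RHS = √(2) ≈ 1.414 → holds
(0, 3): LHS = √(3) ≈ 1.732, RHS = √(3) ≈ 1.732 → holds
(0, 7): LHS = √(7) ≈ 2.646, RHS = √(7) ≈ 2.646 → holds
(3, 0): LHS = √(3) ≈ 1.732, RHS = √(3) ≈ 1.732 → holds
(5, 7): LHS = 2·√(3) ≈ 3.464, RHS = √(5) + √(7) ≈ 4.882 → fails

4 of 5 pairs satisfy the claim.

Answer: (0, 2), (0, 3), (0, 7), (3, 0)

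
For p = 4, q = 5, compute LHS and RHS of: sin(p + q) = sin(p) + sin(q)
LHS = sin(4 + 5) = sin(9) ≈ 0.4121
RHS = sin(4) + sin(5) ≈ -1.716

LHS ≠ RHS (they differ by about 2.128), so the equation does not hold here.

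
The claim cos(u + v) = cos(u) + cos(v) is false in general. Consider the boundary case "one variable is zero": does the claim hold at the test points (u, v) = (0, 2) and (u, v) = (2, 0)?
At (0, 2): LHS = cos(2) ≈ -0.4161 ≠ RHS = cos(2) + 1 ≈ 0.5839
At (2, 0): LHS = cos(2) ≈ -0.4161 ≠ RHS = cos(2) + 1 ≈ 0.5839

Answer: No, fails at both test points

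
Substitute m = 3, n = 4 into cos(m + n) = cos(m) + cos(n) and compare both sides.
LHS = cos(3 + 4) = cos(7) ≈ 0.7539
RHS = cos(3) + cos(4) ≈ -1.644

LHS ≠ RHS (they differ by about 2.398), so the equation does not hold here.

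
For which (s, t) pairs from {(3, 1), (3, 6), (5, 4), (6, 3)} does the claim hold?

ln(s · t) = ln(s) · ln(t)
Testing each pair:
(3, 1): LHS = ln(3) ≈ 1.099, RHS = 0 → fails
(3, 6): LHS = ln(18) ≈ 2.89, RHS = ln(3)·ln(6) ≈ 1.968 → fails
(5, 4): LHS = ln(20) ≈ 2.996, RHS = ln(4)·ln(5) ≈ 2.231 → fails
(6, 3): LHS = ln(18) ≈ 2.89, RHS = ln(3)·ln(6) ≈ 1.968 → fails

No pair satisfies the claim.

Answer: None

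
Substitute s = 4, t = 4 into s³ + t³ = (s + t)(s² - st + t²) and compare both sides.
LHS = 4³ + 4³ = 128
RHS = (4 + 4)(4² - 4·4 + 4²) = 128

LHS = RHS: the two sides agree.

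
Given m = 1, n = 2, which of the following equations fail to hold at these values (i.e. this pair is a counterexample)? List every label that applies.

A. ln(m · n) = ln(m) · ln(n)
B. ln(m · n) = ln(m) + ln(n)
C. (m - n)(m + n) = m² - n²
A

Evaluating each claim at the given values:
A. LHS = ln(2) ≈ 0.6931, RHS = 0 → fails here (LHS ≠ RHS)
B. LHS = ln(2) ≈ 0.6931, RHS = ln(2) ≈ 0.6931 → holds here (LHS = RHS)
C. LHS = -3, RHS = -3 → holds here (LHS = RHS)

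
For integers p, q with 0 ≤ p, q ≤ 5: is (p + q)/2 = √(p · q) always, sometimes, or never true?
Sometimes true

It holds at (p, q) = (4, 4) (both sides equal 4), but fails at (p, q) = (3, 0) (LHS = 3/2, RHS = 0).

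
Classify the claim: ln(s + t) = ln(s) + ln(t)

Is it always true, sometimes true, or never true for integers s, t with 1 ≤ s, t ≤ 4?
Sometimes true

It holds at (s, t) = (2, 2) (both sides equal ln(4) ≈ 1.386), but fails at (s, t) = (1, 1) (LHS = ln(2) ≈ 0.6931, RHS = 0).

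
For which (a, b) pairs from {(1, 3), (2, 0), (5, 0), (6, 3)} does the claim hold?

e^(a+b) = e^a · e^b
All pairs

Testing each pair:
(1, 3): LHS = e^4 ≈ 54.6, RHS = e^4 ≈ 54.6 → holds
(2, 0): LHS = e^2 ≈ 7.389, RHS = e^2 ≈ 7.389 → holds
(5, 0): LHS = e^5 ≈ 148.4, RHS = e^5 ≈ 148.4 → holds
(6, 3): LHS = e^9 ≈ 8103, RHS = e^9 ≈ 8103 → holds

Every pair satisfies the claim.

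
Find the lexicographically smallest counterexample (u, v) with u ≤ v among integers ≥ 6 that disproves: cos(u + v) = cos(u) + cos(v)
(u, v) = (6, 6)

Substituting (6, 6) into the claim:
LHS = cos(6 + 6) = cos(12) ≈ 0.8439
RHS = cos(6) + cos(6) = 2·cos(6) ≈ 1.92

Since LHS ≠ RHS, this pair disproves the claim, and no lexicographically smaller pair (u ≤ v, integers ≥ 6) does.

For instance (6, 10) is also a counterexample (LHS = cos(16) ≈ -0.9577, RHS = cos(10) + cos(6) ≈ 0.1211), but it's lexicographically larger.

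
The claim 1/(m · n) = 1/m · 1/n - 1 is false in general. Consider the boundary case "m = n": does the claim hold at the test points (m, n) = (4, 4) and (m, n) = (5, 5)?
No, fails at both test points

At (4, 4): LHS = 1/16 ≠ RHS = -15/16
At (5, 5): LHS = 1/25 ≠ RHS = -24/25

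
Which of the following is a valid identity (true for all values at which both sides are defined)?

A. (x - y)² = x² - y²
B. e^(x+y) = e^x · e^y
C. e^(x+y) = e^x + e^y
A: fails at (5, 8) — LHS = 9, RHS = -39.
B: holds — e.g. at (2, 3), both sides equal e^5 ≈ 148.4.
C: fails at (6, 7) — LHS = e^13 ≈ 442413.4, RHS = e^6 + e^7 ≈ 1500.

Answer: B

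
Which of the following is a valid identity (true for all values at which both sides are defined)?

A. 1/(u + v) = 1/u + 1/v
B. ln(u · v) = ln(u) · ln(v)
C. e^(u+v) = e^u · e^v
C

A: fails at (4, 4) — LHS = 1/8, RHS = 1/2.
B: fails at (1, 2) — LHS = ln(2) ≈ 0.6931, RHS = 0.
C: holds — e.g. at (2, 5), both sides equal e^7 ≈ 1097.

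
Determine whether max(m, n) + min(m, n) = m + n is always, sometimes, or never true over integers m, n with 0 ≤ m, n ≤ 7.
Always true

The identity holds for every pair in the range. For instance at (m, n) = (1, 2): both sides equal 3.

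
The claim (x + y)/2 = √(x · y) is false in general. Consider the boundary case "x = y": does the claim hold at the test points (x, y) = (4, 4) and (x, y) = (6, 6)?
At (4, 4): LHS = 4, RHS = 4 → equal
At (6, 6): LHS = 6, RHS = 6 → equal

So the claim does hold at both of these boundary points, even though it is not an identity.

Answer: Yes, holds at both test points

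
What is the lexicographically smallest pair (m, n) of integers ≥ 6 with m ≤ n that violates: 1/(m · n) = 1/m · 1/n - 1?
Substituting (6, 6) into the claim:
LHS = 1/(6 · 6) = 1/36
RHS = 1/6 · 1/6 - 1 = -35/36

Since LHS ≠ RHS, this pair disproves the claim, and no lexicographically smaller pair (m ≤ n, integers ≥ 6) does.

For instance (9, 10) is also a counterexample (LHS = 1/90, RHS = -89/90), but it's lexicographically larger.

Answer: (m, n) = (6, 6)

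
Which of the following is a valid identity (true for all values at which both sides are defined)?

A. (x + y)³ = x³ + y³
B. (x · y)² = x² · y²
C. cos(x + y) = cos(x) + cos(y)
B

A: fails at (1, 1) — LHS = 8, RHS = 2.
B: holds — e.g. at (1, 1), both sides equal 1.
C: fails at (3, 3) — LHS = cos(6) ≈ 0.9602, RHS = 2·cos(3) ≈ -1.98.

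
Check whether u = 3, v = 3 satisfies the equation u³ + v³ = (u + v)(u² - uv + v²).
Substituting u = 3, v = 3:

LHS = 3³ + 3³ = 54
RHS = (3 + 3)(3² - 3·3 + 3²) = 54

LHS = RHS, so the equation holds at this point.

Answer: Holds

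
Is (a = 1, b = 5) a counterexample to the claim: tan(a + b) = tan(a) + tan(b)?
Substituting a = 1, b = 5:
LHS = tan(1 + 5) = tan(6) ≈ -0.291
RHS = tan(1) + tan(5) ≈ -1.823

Since LHS ≠ RHS, this pair disproves the claim.

Answer: Yes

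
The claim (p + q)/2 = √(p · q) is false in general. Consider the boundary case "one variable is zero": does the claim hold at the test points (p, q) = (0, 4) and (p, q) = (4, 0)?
At (0, 4): LHS = 2 ≠ RHS = 0
At (4, 0): LHS = 2 ≠ RHS = 0

Answer: No, fails at both test points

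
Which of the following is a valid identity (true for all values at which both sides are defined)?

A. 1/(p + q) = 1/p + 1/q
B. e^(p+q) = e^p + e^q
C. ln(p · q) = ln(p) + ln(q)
A: fails at (6, 7) — LHS = 1/13, RHS = 13/42.
B: fails at (5, 8) — LHS = e^13 ≈ 442413.4, RHS = e^5 + e^8 ≈ 3129.
C: holds — e.g. at (1, 4), both sides equal ln(4) ≈ 1.386.

Answer: C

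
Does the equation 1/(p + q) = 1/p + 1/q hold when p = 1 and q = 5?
Fails

Substituting p = 1, q = 5:

LHS = 1/(1 + 5) = 1/6
RHS = 1/1 + 1/5 = 6/5

LHS ≠ RHS, so the equation does not hold at this point.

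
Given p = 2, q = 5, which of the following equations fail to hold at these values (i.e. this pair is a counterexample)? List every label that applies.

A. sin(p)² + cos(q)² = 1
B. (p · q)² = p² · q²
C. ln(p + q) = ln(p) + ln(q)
Evaluating each claim at the given values:
A. LHS = cos(5)² + sin(2)² ≈ 0.9073, RHS = 1 → fails here (LHS ≠ RHS)
B. LHS = 100, RHS = 100 → holds here (LHS = RHS)
C. LHS = ln(7) ≈ 1.946, RHS = ln(2) + ln(5) ≈ 2.303 → fails here (LHS ≠ RHS)

Answer: A, C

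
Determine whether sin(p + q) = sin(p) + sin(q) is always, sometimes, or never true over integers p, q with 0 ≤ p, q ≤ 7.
It holds at (p, q) = (1, 0) (both sides equal sin(1) ≈ 0.8415), but fails at (p, q) = (2, 2) (LHS = sin(4) ≈ -0.7568, RHS = 2·sin(2) ≈ 1.819).

Answer: Sometimes true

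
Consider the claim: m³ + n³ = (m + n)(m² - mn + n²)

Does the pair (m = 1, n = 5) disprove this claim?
No

Substituting m = 1, n = 5:
LHS = 1³ + 5³ = 126
RHS = (1 + 5)(1² - 1·5 + 5²) = 126

The sides agree, so this pair does not disprove the claim.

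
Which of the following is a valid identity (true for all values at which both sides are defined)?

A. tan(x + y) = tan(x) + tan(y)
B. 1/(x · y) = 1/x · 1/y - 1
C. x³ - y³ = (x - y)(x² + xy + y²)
A: fails at (3, 7) — LHS = tan(10) ≈ 0.6484, RHS = tan(3) + tan(7) ≈ 0.7289.
B: fails at (3, 4) — LHS = 1/12, RHS = -11/12.
C: holds — e.g. at (3, 7), both sides equal -316.

Answer: C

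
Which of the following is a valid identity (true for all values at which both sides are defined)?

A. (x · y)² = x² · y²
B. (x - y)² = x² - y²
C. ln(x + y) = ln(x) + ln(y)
A: holds — e.g. at (3, 5), both sides equal 225.
B: fails at (1, 3) — LHS = 4, RHS = -8.
C: fails at (1, 1) — LHS = ln(2) ≈ 0.6931, RHS = 0.

Answer: A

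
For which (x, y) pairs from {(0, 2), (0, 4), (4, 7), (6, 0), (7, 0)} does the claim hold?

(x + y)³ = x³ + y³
Testing each pair:
(0, 2): LHS = 8, RHS = 8 → holds
(0, 4): LHS = 64, RHS = 64 → holds
(4, 7): LHS = 1331, RHS = 407 → fails
(6, 0): LHS = 216, RHS = 216 → holds
(7, 0): LHS = 343, RHS = 343 → holds

4 of 5 pairs satisfy the claim.

Answer: (0, 2), (0, 4), (6, 0), (7, 0)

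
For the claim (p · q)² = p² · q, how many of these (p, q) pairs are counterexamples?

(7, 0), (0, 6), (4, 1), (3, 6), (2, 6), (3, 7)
Testing each pair:
(7, 0): LHS = 0, RHS = 0 → satisfies claim
(0, 6): LHS = 0, RHS = 0 → satisfies claim
(4, 1): LHS = 16, RHS = 16 → satisfies claim
(3, 6): LHS = 324, RHS = 54 → counterexample
(2, 6): LHS = 144, RHS = 24 → counterexample
(3, 7): LHS = 441, RHS = 63 → counterexample

That makes 3 counterexamples.

Answer: 3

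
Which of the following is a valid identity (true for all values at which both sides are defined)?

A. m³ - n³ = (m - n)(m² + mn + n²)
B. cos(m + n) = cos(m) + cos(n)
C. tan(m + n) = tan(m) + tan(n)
A: holds — e.g. at (4, 4), both sides equal 0.
B: fails at (3, 3) — LHS = cos(6) ≈ 0.9602, RHS = 2·cos(3) ≈ -1.98.
C: fails at (3, 4) — LHS = tan(7) ≈ 0.8714, RHS = tan(3) + tan(4) ≈ 1.015.

Answer: A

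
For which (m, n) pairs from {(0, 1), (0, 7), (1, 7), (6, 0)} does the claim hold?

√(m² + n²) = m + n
Testing each pair:
(0, 1): LHS = 1, RHS = 1 → holds
(0, 7): LHS = 7, RHS = 7 → holds
(1, 7): LHS = 5·√(2) ≈ 7.071, RHS = 8 → fails
(6, 0): LHS = 6, RHS = 6 → holds

3 of 4 pairs satisfy the claim.

Answer: (0, 1), (0, 7), (6, 0)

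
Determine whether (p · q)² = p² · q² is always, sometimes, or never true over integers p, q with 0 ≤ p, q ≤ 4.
Always true

The identity holds for every pair in the range. For instance at (p, q) = (3, 3): both sides equal 81.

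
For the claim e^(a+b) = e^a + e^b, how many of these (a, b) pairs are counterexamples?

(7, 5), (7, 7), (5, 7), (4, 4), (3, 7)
Testing each pair:
(7, 5): LHS = e^12 ≈ 162754.8, RHS = e^5 + e^7 ≈ 1245 → counterexample
(7, 7): LHS = e^14 ≈ 1202604.3, RHS = 2·e^7 ≈ 2193 → counterexample
(5, 7): LHS = e^12 ≈ 162754.8, RHS = e^5 + e^7 ≈ 1245 → counterexample
(4, 4): LHS = e^8 ≈ 2981, RHS = 2·e^4 ≈ 109.2 → counterexample
(3, 7): LHS = e^10 ≈ 22026.5, RHS = e^3 + e^7 ≈ 1117 → counterexample

That makes 5 counterexamples.

Answer: 5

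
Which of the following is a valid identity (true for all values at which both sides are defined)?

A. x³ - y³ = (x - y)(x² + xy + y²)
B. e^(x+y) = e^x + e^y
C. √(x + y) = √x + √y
A

A: holds — e.g. at (3, 7), both sides equal -316.
B: fails at (1, 2) — LHS = e^3 ≈ 20.09, RHS = e + e^2 ≈ 10.11.
C: fails at (1, 1) — LHS = √(2) ≈ 1.414, RHS = 2.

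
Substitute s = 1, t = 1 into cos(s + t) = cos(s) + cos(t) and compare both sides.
LHS = cos(1 + 1) = cos(2) ≈ -0.4161
RHS = cos(1) + cos(1) = 2·cos(1) ≈ 1.081

LHS ≠ RHS (they differ by about 1.497), so the equation does not hold here.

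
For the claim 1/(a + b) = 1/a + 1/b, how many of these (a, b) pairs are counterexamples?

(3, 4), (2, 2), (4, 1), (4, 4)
Testing each pair:
(3, 4): LHS = 1/7, RHS = 7/12 → counterexample
(2, 2): LHS = 1/4, RHS = 1 → counterexample
(4, 1): LHS = 1/5, RHS = 5/4 → counterexample
(4, 4): LHS = 1/8, RHS = 1/2 → counterexample

That makes 4 counterexamples.

Answer: 4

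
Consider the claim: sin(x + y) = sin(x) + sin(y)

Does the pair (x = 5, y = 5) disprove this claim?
Substituting x = 5, y = 5:
LHS = sin(5 + 5) = sin(10) ≈ -0.544
RHS = sin(5) + sin(5) = 2·sin(5) ≈ -1.918

Since LHS ≠ RHS, this pair disproves the claim.

Answer: Yes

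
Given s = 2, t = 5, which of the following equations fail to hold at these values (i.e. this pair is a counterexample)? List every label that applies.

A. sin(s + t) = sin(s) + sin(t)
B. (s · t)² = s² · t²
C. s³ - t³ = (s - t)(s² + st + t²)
A

Evaluating each claim at the given values:
A. LHS = sin(7) ≈ 0.657, RHS = sin(5) + sin(2) ≈ -0.04963 → fails here (LHS ≠ RHS)
B. LHS = 100, RHS = 100 → holds here (LHS = RHS)
C. LHS = -117, RHS = -117 → holds here (LHS = RHS)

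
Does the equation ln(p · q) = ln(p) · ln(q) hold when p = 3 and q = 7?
Substituting p = 3, q = 7:

LHS = ln(3 · 7) = ln(21) ≈ 3.045
RHS = ln(3) · ln(7) ≈ 2.138

LHS ≠ RHS, so the equation does not hold at this point.

Answer: Fails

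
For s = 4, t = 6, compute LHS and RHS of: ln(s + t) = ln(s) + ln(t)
LHS = ln(4 + 6) = ln(10) ≈ 2.303
RHS = ln(4) + ln(6) ≈ 3.178

LHS ≠ RHS (they differ by about 0.8755), so the equation does not hold here.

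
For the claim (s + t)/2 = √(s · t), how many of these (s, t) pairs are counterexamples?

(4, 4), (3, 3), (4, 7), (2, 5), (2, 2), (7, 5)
3

Testing each pair:
(4, 4): LHS = 4, RHS = 4 → satisfies claim
(3, 3): LHS = 3, RHS = 3 → satisfies claim
(4, 7): LHS = 11/2, RHS = 2·√(7) ≈ 5.292 → counterexample
(2, 5): LHS = 7/2, RHS = √(10) ≈ 3.162 → counterexample
(2, 2): LHS = 2, RHS = 2 → satisfies claim
(7, 5): LHS = 6, RHS = √(35) ≈ 5.916 → counterexample

That makes 3 counterexamples.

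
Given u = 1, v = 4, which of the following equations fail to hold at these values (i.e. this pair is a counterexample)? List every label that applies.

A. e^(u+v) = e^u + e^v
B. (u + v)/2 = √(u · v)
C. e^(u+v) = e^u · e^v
Evaluating each claim at the given values:
A. LHS = e^5 ≈ 148.4, RHS = e + e^4 ≈ 57.32 → fails here (LHS ≠ RHS)
B. LHS = 5/2, RHS = 2 → fails here (LHS ≠ RHS)
C. LHS = e^5 ≈ 148.4, RHS = e^5 ≈ 148.4 → holds here (LHS = RHS)

Answer: A, B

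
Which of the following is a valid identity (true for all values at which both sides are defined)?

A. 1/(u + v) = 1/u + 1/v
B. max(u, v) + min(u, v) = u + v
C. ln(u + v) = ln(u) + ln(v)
B

A: fails at (2, 3) — LHS = 1/5, RHS = 5/6.
B: holds — e.g. at (1, 4), both sides equal 5.
C: fails at (2, 3) — LHS = ln(5) ≈ 1.609, RHS = ln(2) + ln(3) ≈ 1.792.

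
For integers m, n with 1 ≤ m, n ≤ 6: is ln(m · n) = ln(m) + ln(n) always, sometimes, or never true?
The identity holds for every pair in the range. For instance at (m, n) = (2, 4): both sides equal ln(8) ≈ 2.079.

Answer: Always true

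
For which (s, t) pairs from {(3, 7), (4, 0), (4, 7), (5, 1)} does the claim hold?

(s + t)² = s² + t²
Testing each pair:
(3, 7): LHS = 100, RHS = 58 → fails
(4, 0): LHS = 16, RHS = 16 → holds
(4, 7): LHS = 121, RHS = 65 → fails
(5, 1): LHS = 36, RHS = 26 → fails

1 of 4 pairs satisfies the claim.

Answer: (4, 0)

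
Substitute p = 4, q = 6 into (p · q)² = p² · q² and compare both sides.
LHS = (4 · 6)² = 576
RHS = 4² · 6² = 576

LHS = RHS: the two sides agree.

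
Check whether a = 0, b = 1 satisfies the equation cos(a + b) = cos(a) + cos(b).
Fails

Substituting a = 0, b = 1:

LHS = cos(0 + 1) = cos(1) ≈ 0.5403
RHS = cos(0) + cos(1) = cos(1) + 1 ≈ 1.54

LHS ≠ RHS, so the equation does not hold at this point.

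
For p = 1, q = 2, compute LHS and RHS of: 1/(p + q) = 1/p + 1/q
LHS = 1/(1 + 2) = 1/3
RHS = 1/1 + 1/2 = 3/2

LHS ≠ RHS, so the equation does not hold here.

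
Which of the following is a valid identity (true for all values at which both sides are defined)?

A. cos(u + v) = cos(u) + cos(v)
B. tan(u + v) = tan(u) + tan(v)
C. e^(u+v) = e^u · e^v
C

A: fails at (5, 8) — LHS = cos(13) ≈ 0.9074, RHS = cos(8) + cos(5) ≈ 0.1382.
B: fails at (3, 7) — LHS = tan(10) ≈ 0.6484, RHS = tan(3) + tan(7) ≈ 0.7289.
C: holds — e.g. at (3, 4), both sides equal e^7 ≈ 1097.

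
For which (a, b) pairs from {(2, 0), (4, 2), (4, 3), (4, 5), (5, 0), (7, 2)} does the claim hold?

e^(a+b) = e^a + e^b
Testing each pair:
(2, 0): LHS = e^2 ≈ 7.389, RHS = 1 + e^2 ≈ 8.389 → fails
(4, 2): LHS = e^6 ≈ 403.4, RHS = e^2 + e^4 ≈ 61.99 → fails
(4, 3): LHS = e^7 ≈ 1097, RHS = e^3 + e^4 ≈ 74.68 → fails
(4, 5): LHS = e^9 ≈ 8103, RHS = e^4 + e^5 ≈ 203 → fails
(5, 0): LHS = e^5 ≈ 148.4, RHS = 1 + e^5 ≈ 149.4 → fails
(7, 2): LHS = e^9 ≈ 8103, RHS = e^2 + e^7 ≈ 1104 → fails

No pair satisfies the claim.

Answer: None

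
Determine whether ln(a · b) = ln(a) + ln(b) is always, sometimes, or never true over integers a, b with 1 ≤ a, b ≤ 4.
The identity holds for every pair in the range. For instance at (a, b) = (3, 1): both sides equal ln(3) ≈ 1.099.

Answer: Always true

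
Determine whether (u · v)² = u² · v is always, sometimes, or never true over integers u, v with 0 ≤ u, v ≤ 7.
Sometimes true

It holds at (u, v) = (1, 0) (both sides equal 0), but fails at (u, v) = (2, 5) (LHS = 100, RHS = 20).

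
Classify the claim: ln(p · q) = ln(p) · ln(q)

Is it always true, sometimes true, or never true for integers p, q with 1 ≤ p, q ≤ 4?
Sometimes true

It holds at (p, q) = (1, 1) (both sides equal 0), but fails at (p, q) = (2, 3) (LHS = ln(6) ≈ 1.792, RHS = ln(2)·ln(3) ≈ 0.7615).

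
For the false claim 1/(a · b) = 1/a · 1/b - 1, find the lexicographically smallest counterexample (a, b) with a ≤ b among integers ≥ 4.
(a, b) = (4, 4)

Substituting (4, 4) into the claim:
LHS = 1/(4 · 4) = 1/16
RHS = 1/4 · 1/4 - 1 = -15/16

Since LHS ≠ RHS, this pair disproves the claim, and no lexicographically smaller pair (a ≤ b, integers ≥ 4) does.

For instance (7, 11) is also a counterexample (LHS = 1/77, RHS = -76/77), but it's lexicographically larger.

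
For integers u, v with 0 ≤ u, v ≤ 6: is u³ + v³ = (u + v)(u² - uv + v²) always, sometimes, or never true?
Always true

The identity holds for every pair in the range. For instance at (u, v) = (5, 1): both sides equal 126.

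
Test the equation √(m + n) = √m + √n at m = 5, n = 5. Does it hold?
Substituting m = 5, n = 5:

LHS = √(5 + 5) = √(10) ≈ 3.162
RHS = √5 + √5 = 2·√(5) ≈ 4.472

LHS ≠ RHS, so the equation does not hold at this point.

Answer: Fails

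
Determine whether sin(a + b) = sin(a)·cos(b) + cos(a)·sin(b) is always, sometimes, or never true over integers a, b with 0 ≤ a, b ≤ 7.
Always true

The identity holds for every pair in the range. For instance at (a, b) = (4, 2): both sides equal sin(6) ≈ -0.2794.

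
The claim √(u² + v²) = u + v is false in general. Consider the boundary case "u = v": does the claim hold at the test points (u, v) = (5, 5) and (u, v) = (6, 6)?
At (5, 5): LHS = 5·√(2) ≈ 7.071 ≠ RHS = 10
At (6, 6): LHS = 6·√(2) ≈ 8.485 ≠ RHS = 12

Answer: No, fails at both test points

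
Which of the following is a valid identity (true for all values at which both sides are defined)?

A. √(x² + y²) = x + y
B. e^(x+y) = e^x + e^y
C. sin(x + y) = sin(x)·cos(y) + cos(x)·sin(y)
C

A: fails at (3, 5) — LHS = √(34) ≈ 5.831, RHS = 8.
B: fails at (0, 1) — LHS = e ≈ 2.718, RHS = 1 + e ≈ 3.718.
C: holds — e.g. at (3, 4), both sides equal sin(7) ≈ 0.657.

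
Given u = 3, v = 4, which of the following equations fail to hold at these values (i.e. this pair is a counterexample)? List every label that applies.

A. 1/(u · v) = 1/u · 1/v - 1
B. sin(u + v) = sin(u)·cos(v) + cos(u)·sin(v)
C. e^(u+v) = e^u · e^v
Evaluating each claim at the given values:
A. LHS = 1/12, RHS = -11/12 → fails here (LHS ≠ RHS)
B. LHS = sin(7) ≈ 0.657, RHS = sin(3)·cos(4) + sin(4)·cos(3) ≈ 0.657 → holds here (LHS = RHS)
C. LHS = e^7 ≈ 1097, RHS = e^7 ≈ 1097 → holds here (LHS = RHS)

Answer: A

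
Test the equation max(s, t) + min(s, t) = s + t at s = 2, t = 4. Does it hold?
Holds

Substituting s = 2, t = 4:

LHS = max(2, 4) + min(2, 4) = 6
RHS = 2 + 4 = 6

LHS = RHS, so the equation holds at this point.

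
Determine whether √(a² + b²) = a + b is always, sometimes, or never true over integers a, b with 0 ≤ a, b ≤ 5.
Sometimes true

It holds at (a, b) = (5, 0) (both sides equal 5), but fails at (a, b) = (4, 1) (LHS = √(17) ≈ 4.123, RHS = 5).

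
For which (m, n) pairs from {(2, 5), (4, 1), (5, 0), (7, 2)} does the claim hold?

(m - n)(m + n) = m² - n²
All pairs

Testing each pair:
(2, 5): LHS = -21, RHS = -21 → holds
(4, 1): LHS = 15, RHS = 15 → holds
(5, 0): LHS = 25, RHS = 25 → holds
(7, 2): LHS = 45, RHS = 45 → holds

Every pair satisfies the claim.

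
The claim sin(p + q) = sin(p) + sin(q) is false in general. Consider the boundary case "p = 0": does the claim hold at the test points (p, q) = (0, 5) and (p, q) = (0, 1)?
Yes, holds at both test points

At (0, 5): LHS = sin(5) ≈ -0.9589, RHS = sin(5) ≈ -0.9589 → equal
At (0, 1): LHS = sin(1) ≈ 0.8415, RHS = sin(1) ≈ 0.8415 → equal

So the claim does hold at both of these boundary points, even though it is not an identity.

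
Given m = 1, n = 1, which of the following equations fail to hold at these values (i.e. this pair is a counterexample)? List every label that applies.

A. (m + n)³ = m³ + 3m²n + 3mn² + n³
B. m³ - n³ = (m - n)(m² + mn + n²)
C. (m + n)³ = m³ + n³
C

Evaluating each claim at the given values:
A. LHS = 8, RHS = 8 → holds here (LHS = RHS)
B. LHS = 0, RHS = 0 → holds here (LHS = RHS)
C. LHS = 8, RHS = 2 → fails here (LHS ≠ RHS)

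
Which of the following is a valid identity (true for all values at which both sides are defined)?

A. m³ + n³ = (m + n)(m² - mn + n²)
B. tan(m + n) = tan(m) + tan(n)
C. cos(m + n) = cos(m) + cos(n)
A: holds — e.g. at (4, 6), both sides equal 280.
B: fails at (4, 4) — LHS = tan(8) ≈ -6.8, RHS = 2·tan(4) ≈ 2.316.
C: fails at (2, 5) — LHS = cos(7) ≈ 0.7539, RHS = cos(2) + cos(5) ≈ -0.1325.

Answer: A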